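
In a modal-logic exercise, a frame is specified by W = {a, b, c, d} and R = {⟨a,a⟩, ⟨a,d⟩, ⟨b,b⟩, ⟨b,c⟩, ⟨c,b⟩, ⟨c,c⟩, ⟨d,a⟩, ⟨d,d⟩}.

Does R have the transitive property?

Yes

Transitive: yes — every two-step R-path is closed by a direct edge.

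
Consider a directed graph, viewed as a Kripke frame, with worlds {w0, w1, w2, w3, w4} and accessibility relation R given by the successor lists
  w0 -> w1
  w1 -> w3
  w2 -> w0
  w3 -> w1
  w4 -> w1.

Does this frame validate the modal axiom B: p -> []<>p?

Axiom B corresponds to the accessibility relation being symmetric.
Symmetric: no — w0 R w1 but not w1 R w0.

No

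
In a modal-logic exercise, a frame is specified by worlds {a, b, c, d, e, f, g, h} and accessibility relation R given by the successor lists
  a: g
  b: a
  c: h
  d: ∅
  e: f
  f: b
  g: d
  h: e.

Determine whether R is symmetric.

No

Symmetric: no — a R g but not g R a.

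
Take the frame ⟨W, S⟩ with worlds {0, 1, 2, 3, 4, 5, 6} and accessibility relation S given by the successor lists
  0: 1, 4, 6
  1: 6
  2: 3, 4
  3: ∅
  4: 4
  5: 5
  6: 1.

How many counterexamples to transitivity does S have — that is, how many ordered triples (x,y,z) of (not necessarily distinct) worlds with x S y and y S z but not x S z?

2

Enumerating: (1,6,1), (6,1,6).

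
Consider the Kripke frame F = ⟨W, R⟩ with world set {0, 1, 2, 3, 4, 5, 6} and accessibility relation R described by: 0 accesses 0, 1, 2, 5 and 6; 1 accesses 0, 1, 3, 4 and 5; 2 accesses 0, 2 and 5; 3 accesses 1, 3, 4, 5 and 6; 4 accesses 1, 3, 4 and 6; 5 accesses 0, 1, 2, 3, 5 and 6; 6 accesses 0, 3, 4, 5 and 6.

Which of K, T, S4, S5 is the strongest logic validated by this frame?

Reflexive (axiom T): yes — every world is R-related to itself.
Transitive (axiom 4): no — 0 R 1 and 1 R 3, but not 0 R 3.
Euclidean (axiom 5): no — 0 R 1 and 0 R 2, but not 1 R 2.
So F validates K, T; S4 would additionally require R to be transitive. The strongest is T.

T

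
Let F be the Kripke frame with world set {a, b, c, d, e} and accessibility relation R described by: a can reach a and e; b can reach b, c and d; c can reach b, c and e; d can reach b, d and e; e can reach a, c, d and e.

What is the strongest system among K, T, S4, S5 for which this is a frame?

T

Reflexive (axiom T): yes — every world is R-related to itself.
Transitive (axiom 4): no — a R e and e R c, but not a R c.
Euclidean (axiom 5): no — b R c and b R d, but not c R d.
So F validates K, T; S4 would additionally require R to be transitive. The strongest is T.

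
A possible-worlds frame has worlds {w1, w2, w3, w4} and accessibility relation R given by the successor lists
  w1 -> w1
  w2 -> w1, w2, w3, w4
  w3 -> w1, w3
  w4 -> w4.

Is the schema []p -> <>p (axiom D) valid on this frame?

By correspondence theory, D is valid on a frame iff R is serial.
Serial: yes — every world has a successor (e.g. w1 R w1).

Yes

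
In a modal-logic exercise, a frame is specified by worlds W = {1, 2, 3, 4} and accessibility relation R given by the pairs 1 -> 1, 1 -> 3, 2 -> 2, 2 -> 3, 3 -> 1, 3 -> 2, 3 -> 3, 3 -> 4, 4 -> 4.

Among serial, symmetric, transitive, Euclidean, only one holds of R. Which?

Serial: yes — every world has a successor (e.g. 1 R 1).
Symmetric: no — 3 R 4 but not 4 R 3.
Transitive: no — 1 R 3 and 3 R 2, but not 1 R 2.
Euclidean: no — 3 R 1 and 3 R 2, but not 1 R 2.
Only serial holds.

serial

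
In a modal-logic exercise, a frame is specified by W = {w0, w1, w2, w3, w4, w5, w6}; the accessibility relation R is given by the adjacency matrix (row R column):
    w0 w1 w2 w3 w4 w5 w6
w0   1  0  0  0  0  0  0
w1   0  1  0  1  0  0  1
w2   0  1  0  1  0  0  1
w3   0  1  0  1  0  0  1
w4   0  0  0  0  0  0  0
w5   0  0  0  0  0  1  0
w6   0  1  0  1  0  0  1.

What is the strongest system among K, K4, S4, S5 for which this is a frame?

K4

Transitive (axiom 4): yes — every two-step R-path is closed by a direct edge.
Reflexive (axiom T): no — w2 is not related to itself.
Euclidean (axiom 5): yes — any two successors of a common world are R-related.
So F validates K, K4; S4 would additionally require R to be reflexive. The strongest is K4.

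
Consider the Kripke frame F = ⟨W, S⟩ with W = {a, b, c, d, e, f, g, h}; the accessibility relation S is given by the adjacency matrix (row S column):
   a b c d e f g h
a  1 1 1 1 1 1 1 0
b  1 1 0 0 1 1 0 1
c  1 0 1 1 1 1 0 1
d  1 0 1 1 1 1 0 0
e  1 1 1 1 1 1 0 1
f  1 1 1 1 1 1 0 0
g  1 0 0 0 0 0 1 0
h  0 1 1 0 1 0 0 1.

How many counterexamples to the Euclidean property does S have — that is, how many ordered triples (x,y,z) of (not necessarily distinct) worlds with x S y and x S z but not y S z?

Enumerating: (a,b,c), (a,b,d), (a,b,g), (a,c,b), (a,c,g), (a,d,b), (a,d,g), (a,e,g), (a,f,g), (a,g,b), (a,g,c), (a,g,d), … and 28 more.
Total: 40.

40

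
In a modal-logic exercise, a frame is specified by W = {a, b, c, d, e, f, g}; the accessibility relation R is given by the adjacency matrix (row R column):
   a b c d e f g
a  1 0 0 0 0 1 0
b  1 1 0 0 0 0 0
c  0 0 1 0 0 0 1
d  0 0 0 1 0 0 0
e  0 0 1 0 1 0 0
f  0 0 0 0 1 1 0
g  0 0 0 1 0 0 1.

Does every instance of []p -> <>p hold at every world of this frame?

Yes

By correspondence theory, D is valid on a frame iff R is serial.
Serial: yes — every world has a successor (e.g. a R a).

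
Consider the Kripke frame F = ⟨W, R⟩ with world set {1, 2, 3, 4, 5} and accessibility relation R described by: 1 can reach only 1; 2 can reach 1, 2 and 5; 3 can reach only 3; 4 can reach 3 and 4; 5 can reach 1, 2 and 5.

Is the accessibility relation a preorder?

Yes

Reflexive: yes — every world is R-related to itself.
Transitive: yes — every two-step R-path is closed by a direct edge.
So R is a preorder.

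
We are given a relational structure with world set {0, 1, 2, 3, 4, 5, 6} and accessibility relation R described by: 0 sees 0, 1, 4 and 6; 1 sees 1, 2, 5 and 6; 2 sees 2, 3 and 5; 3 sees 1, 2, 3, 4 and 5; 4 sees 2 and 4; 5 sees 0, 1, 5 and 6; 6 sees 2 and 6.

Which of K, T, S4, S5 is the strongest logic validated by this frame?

T

Reflexive (axiom T): yes — every world is R-related to itself.
Transitive (axiom 4): no — 0 R 1 and 1 R 2, but not 0 R 2.
Euclidean (axiom 5): no — 0 R 1 and 0 R 4, but not 1 R 4.
So F validates K, T; S4 would additionally require R to be transitive. The strongest is T.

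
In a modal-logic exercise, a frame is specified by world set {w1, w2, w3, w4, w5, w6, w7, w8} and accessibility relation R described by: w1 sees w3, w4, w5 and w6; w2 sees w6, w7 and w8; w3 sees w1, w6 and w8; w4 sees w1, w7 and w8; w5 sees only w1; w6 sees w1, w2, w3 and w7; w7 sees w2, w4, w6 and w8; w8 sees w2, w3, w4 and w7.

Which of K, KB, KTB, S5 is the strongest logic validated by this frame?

Symmetric (axiom B): yes — every pair in R has its reverse in R.
Reflexive (axiom T): no — w1 is not related to itself.
Euclidean (axiom 5): no — w1 R w3 and w1 R w4, but not w3 R w4.
So F validates K, KB; KTB would additionally require R to be reflexive. The strongest is KB.

KB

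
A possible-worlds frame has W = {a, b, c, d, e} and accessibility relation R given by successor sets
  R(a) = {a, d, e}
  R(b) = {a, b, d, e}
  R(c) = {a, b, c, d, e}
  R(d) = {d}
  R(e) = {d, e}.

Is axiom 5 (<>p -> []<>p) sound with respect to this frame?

The schema 5 characterises exactly the Euclidean frames.
Euclidean: no — a R d and a R e, but not d R e.

No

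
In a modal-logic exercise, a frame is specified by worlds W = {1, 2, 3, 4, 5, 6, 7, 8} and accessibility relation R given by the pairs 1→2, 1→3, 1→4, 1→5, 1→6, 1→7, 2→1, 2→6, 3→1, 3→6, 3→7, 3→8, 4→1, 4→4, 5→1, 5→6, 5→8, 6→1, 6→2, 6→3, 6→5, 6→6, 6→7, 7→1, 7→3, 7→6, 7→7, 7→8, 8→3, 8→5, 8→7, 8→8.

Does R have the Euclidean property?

Euclidean: no — 1 R 2 and 1 R 3, but not 2 R 3.

No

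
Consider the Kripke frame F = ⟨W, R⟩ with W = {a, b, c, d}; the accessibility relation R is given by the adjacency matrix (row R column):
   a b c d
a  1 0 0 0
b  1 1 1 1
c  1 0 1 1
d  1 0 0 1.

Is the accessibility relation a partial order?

Yes

Reflexive: yes — every world is R-related to itself.
Transitive: yes — every two-step R-path is closed by a direct edge.
Antisymmetric: yes — no distinct pair is related both ways.
So R is a partial order.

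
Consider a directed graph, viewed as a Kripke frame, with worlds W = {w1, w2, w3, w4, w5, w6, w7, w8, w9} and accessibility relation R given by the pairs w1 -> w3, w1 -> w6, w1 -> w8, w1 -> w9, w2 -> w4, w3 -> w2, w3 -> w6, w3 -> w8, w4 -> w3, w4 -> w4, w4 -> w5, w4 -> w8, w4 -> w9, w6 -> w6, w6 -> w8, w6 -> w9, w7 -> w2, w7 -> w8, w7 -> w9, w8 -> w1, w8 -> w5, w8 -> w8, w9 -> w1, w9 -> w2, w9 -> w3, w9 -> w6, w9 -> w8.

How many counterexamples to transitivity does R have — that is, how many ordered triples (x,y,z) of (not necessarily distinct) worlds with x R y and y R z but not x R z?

37

Enumerating: (w1,w3,w2), (w1,w8,w1), (w1,w8,w5), (w1,w9,w1), (w1,w9,w2), (w2,w4,w3), (w2,w4,w5), (w2,w4,w8), (w2,w4,w9), (w3,w2,w4), (w3,w6,w9), (w3,w8,w1), … and 25 more.
Total: 37.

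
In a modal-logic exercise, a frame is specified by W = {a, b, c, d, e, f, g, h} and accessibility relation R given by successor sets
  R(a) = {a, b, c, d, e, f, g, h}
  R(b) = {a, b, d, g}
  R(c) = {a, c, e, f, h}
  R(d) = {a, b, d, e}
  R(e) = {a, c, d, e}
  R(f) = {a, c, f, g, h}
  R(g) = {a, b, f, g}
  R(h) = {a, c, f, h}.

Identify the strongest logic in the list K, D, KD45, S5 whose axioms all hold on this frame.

D

Serial (axiom D): yes — every world has a successor (e.g. a R a).
Transitive (axiom 4): no — b R a and a R c, but not b R c.
Euclidean (axiom 5): no — a R b and a R c, but not b R c.
Reflexive (axiom T): yes — every world is R-related to itself.
So F validates K, D; KD45 would additionally require R to be Euclidean and transitive. The strongest is D.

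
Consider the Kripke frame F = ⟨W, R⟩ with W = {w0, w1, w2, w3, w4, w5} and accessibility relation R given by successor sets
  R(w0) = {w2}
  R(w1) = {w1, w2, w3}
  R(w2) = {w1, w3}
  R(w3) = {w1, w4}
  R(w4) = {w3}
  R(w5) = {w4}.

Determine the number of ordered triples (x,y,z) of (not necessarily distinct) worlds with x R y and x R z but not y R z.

10

Enumerating: (w0,w2,w2), (w1,w2,w2), (w1,w3,w2), (w1,w3,w3), (w2,w3,w3), (w3,w1,w4), (w3,w4,w1), (w3,w4,w4), (w4,w3,w3), (w5,w4,w4).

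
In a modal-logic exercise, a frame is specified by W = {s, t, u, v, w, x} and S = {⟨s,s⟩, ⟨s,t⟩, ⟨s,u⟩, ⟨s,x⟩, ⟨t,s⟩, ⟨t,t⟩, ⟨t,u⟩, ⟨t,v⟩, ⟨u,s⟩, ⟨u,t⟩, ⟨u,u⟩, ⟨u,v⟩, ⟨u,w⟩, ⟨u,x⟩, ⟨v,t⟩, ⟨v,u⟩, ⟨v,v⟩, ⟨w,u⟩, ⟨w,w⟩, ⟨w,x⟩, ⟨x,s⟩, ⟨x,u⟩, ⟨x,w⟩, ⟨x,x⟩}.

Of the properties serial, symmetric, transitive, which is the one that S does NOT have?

Serial: yes — every world has a successor (e.g. s S s).
Symmetric: yes — every pair in S has its reverse in S.
Transitive: no — s S t and t S v, but not s S v.
Only transitive fails.

transitive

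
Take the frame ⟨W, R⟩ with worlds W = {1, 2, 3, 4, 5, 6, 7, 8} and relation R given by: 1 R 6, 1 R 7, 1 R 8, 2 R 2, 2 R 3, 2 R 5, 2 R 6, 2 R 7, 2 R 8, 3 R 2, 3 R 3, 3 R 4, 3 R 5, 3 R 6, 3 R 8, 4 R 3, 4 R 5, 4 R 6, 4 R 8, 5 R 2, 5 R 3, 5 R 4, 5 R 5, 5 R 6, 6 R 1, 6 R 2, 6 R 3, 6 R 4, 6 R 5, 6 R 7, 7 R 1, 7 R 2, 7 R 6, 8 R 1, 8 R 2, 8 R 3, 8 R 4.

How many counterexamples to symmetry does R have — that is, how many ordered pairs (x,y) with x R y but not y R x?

R is symmetric; there are no such tuples.

0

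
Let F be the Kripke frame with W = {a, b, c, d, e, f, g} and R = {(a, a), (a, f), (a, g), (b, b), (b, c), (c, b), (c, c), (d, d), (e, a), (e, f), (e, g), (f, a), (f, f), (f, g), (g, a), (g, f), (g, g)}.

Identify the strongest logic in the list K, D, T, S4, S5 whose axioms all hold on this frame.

Serial (axiom D): yes — every world has a successor (e.g. a R a).
Reflexive (axiom T): no — e is not related to itself.
Transitive (axiom 4): yes — every two-step R-path is closed by a direct edge.
Euclidean (axiom 5): yes — any two successors of a common world are R-related.
So F validates K, D; T would additionally require R to be reflexive. The strongest is D.

D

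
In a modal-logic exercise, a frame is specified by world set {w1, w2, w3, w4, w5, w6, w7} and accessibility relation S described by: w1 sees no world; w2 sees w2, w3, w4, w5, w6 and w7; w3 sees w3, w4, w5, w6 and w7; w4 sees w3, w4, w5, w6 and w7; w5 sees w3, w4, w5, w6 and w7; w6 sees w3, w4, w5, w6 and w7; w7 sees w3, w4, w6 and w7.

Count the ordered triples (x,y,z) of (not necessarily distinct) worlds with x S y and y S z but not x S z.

Enumerating: (w7,w3,w5), (w7,w4,w5), (w7,w6,w5).

3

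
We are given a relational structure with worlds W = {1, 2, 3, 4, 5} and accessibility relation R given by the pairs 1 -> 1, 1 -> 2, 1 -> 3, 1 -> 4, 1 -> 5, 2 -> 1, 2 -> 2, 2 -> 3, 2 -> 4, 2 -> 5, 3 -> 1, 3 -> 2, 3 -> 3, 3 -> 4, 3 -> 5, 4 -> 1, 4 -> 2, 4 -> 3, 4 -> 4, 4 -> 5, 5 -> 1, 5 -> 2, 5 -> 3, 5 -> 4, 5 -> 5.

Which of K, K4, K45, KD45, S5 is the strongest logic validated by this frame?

S5

Transitive (axiom 4): yes — every two-step R-path is closed by a direct edge.
Euclidean (axiom 5): yes — any two successors of a common world are R-related.
Serial (axiom D): yes — every world has a successor (e.g. 1 R 1).
Reflexive (axiom T): yes — every world is R-related to itself.
So F validates K, K4, K45, KD45, S5. The strongest is S5.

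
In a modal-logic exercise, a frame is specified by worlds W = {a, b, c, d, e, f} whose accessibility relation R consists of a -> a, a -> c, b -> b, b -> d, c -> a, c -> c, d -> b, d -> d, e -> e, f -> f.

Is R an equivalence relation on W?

Reflexive: yes — every world is R-related to itself.
Symmetric: yes — every pair in R has its reverse in R.
Transitive: yes — every two-step R-path is closed by a direct edge.
So R is an equivalence relation.

Yes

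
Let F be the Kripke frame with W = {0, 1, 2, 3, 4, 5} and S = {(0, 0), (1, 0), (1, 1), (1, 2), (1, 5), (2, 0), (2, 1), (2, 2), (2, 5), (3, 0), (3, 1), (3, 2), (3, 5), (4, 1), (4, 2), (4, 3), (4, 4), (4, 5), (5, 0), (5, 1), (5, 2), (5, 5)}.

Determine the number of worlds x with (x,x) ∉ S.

1

Enumerating: 3.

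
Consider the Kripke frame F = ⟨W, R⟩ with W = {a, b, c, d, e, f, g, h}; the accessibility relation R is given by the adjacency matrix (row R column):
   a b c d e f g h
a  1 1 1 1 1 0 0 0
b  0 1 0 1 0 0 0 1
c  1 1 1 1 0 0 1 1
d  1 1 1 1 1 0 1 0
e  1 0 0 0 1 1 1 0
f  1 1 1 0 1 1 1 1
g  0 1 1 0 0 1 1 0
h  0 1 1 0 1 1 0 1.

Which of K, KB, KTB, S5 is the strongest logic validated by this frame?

K

Symmetric (axiom B): no — a R b but not b R a.
Reflexive (axiom T): yes — every world is R-related to itself.
Euclidean (axiom 5): no — a R b and a R c, but not b R c.
So F validates K; KB would additionally require R to be symmetric. The strongest is K.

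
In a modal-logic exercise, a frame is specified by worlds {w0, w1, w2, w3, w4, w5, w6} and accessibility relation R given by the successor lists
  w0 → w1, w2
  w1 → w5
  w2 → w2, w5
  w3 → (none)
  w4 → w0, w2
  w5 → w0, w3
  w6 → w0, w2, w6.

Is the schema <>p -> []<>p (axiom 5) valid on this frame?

No

By correspondence theory, 5 is valid on a frame iff R is Euclidean.
Euclidean: no — w0 R w1 and w0 R w2, but not w1 R w2.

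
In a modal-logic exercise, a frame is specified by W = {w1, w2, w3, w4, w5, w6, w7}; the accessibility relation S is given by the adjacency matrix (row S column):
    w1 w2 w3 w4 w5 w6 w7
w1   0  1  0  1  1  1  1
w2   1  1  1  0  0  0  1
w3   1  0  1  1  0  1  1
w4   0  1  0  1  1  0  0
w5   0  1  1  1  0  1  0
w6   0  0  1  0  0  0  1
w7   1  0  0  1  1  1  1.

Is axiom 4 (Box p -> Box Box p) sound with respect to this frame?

The schema 4 characterises exactly the transitive frames.
Transitive: no — w1 S w2 and w2 S w3, but not w1 S w3.

No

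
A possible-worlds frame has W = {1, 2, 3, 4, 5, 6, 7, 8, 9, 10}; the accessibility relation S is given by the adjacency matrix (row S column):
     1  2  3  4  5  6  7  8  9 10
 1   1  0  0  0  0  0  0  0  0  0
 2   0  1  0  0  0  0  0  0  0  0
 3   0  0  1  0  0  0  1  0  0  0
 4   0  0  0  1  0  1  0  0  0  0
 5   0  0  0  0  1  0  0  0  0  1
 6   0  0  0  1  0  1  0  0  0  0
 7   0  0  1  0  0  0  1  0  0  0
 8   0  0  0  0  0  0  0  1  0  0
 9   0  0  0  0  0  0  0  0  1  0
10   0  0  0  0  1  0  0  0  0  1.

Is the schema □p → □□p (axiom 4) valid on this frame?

Yes

By correspondence theory, 4 is valid on a frame iff S is transitive.
Transitive: yes — every two-step S-path is closed by a direct edge.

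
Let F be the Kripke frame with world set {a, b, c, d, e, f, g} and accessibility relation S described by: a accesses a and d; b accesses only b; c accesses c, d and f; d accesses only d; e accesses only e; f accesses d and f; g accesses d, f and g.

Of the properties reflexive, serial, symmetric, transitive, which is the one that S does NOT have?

symmetric

Reflexive: yes — every world is S-related to itself.
Serial: yes — every world has a successor (e.g. a S a).
Symmetric: no — a S d but not d S a.
Transitive: yes — every two-step S-path is closed by a direct edge.
Only symmetric fails.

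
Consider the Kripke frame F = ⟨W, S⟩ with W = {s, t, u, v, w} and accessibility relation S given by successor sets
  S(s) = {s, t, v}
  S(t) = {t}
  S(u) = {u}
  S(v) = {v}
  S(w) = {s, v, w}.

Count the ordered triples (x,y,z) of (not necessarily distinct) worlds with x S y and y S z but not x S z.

1

Enumerating: (w,s,t).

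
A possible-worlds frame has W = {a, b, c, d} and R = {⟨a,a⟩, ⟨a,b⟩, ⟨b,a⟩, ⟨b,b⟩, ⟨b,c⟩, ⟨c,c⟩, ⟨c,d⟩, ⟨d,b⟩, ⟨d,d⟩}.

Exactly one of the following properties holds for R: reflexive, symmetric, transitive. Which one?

Reflexive: yes — every world is R-related to itself.
Symmetric: no — b R c but not c R b.
Transitive: no — a R b and b R c, but not a R c.
Only reflexive holds.

reflexive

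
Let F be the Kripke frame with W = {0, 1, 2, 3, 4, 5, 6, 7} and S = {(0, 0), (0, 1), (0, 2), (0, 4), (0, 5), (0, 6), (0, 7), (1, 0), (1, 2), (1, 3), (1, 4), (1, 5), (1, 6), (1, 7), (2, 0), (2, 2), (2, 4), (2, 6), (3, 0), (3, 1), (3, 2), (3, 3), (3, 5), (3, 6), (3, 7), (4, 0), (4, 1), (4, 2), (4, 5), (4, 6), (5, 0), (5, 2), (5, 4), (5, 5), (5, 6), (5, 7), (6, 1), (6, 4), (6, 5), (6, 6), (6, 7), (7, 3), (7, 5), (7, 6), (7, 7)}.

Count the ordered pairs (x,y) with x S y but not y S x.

Enumerating: (0,6), (0,7), (1,2), (1,5), (1,7), (2,6), (3,0), (3,2), (3,5), (3,6), (5,2).

11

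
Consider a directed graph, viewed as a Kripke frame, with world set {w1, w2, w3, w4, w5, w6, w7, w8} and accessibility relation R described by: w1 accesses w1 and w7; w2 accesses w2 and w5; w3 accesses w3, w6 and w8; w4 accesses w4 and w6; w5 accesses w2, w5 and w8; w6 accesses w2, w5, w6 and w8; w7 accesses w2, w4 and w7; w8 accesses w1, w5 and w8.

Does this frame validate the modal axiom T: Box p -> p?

Yes

Axiom T corresponds to the accessibility relation being reflexive.
Reflexive: yes — every world is R-related to itself.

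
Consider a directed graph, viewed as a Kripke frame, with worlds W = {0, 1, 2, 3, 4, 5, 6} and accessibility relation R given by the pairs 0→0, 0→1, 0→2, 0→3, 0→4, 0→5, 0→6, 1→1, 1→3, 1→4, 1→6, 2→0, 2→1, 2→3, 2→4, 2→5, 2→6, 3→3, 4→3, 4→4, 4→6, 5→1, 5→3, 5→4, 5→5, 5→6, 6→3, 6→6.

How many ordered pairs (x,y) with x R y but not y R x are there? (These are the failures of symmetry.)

Enumerating: (0,1), (0,3), (0,4), (0,5), (0,6), (1,3), (1,4), (1,6), (2,1), (2,3), (2,4), (2,5), … and 8 more.
Total: 20.

20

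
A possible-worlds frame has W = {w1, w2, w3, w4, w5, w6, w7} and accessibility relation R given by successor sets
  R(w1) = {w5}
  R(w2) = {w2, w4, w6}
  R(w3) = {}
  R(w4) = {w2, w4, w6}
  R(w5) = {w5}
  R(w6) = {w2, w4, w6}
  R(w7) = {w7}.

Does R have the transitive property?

Transitive: yes — every two-step R-path is closed by a direct edge.

Yes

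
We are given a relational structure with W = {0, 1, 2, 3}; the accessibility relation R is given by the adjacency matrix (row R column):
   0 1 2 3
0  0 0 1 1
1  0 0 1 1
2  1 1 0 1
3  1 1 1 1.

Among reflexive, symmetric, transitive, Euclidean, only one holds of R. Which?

Reflexive: no — 0 is not related to itself.
Symmetric: yes — every pair in R has its reverse in R.
Transitive: no — 0 R 2 and 2 R 1, but not 0 R 1.
Euclidean: no — 2 R 0 and 2 R 1, but not 0 R 1.
Only symmetric holds.

symmetric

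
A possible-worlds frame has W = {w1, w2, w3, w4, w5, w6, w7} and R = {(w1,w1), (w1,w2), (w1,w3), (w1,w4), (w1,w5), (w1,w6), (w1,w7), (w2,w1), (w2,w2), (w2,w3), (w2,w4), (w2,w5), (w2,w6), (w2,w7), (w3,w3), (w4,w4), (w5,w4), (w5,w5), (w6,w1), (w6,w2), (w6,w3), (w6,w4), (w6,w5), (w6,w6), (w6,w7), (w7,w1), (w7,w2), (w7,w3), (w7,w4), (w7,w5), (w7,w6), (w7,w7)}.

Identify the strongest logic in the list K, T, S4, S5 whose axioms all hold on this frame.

Reflexive (axiom T): yes — every world is R-related to itself.
Transitive (axiom 4): yes — every two-step R-path is closed by a direct edge.
Euclidean (axiom 5): no — w1 R w3 and w1 R w2, but not w3 R w2.
So F validates K, T, S4; S5 would additionally require R to be Euclidean. The strongest is S4.

S4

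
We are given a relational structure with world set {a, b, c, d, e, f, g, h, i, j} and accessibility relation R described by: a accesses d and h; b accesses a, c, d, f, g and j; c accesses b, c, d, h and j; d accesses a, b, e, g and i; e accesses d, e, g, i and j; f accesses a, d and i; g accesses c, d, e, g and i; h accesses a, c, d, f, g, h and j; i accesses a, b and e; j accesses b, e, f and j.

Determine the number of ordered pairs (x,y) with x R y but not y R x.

18

Enumerating: (b,a), (b,f), (b,g), (c,d), (c,j), (d,i), (f,a), (f,d), (f,i), (g,c), (g,i), (h,d), (h,f), (h,g), (h,j), (i,a), (i,b), (j,f).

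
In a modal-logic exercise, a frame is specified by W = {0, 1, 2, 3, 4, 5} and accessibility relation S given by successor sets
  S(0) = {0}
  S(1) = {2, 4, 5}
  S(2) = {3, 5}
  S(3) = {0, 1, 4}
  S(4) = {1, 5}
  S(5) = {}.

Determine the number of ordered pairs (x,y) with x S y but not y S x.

8

Enumerating: (1,2), (1,5), (2,3), (2,5), (3,0), (3,1), (3,4), (4,5).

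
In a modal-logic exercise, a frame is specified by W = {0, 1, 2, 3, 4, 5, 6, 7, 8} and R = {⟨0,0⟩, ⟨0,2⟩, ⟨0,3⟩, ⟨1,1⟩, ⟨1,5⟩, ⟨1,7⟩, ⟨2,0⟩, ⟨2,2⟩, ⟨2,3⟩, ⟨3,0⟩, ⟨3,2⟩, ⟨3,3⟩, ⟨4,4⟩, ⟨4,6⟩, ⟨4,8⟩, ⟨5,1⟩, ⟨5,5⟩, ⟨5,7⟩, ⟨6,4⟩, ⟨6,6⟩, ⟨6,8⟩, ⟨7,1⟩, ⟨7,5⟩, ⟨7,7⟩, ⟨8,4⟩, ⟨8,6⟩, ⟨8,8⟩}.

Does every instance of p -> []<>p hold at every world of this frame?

Yes

Axiom B corresponds to the accessibility relation being symmetric.
Symmetric: yes — every pair in R has its reverse in R.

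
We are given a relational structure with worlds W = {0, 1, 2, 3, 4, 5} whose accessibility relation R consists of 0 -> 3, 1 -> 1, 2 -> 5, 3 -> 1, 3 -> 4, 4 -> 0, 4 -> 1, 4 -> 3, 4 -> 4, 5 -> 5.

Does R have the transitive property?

No

Transitive: no — 0 R 3 and 3 R 1, but not 0 R 1.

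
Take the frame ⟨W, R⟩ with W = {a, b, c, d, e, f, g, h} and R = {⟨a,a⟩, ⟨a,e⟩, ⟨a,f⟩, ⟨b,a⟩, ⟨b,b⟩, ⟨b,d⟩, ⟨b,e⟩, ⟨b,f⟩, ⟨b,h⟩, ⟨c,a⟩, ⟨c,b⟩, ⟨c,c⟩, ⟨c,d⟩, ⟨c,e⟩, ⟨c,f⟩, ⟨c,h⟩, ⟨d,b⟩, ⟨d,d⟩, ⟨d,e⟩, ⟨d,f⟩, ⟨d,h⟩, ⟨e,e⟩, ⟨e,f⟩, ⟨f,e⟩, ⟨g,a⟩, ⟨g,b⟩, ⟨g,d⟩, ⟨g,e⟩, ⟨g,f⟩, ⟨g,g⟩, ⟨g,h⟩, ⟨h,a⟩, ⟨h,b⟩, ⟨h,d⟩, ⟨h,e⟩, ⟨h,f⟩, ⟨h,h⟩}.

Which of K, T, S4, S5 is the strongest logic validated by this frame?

Reflexive (axiom T): no — f is not related to itself.
Transitive (axiom 4): no — d R b and b R a, but not d R a.
Euclidean (axiom 5): no — b R a and b R d, but not a R d.
So F validates K; T would additionally require R to be reflexive. The strongest is K.

K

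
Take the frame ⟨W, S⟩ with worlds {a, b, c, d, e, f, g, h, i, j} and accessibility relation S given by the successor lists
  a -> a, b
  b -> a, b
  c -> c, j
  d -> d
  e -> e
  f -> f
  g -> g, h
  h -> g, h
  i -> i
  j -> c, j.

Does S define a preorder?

Yes

Reflexive: yes — every world is S-related to itself.
Transitive: yes — every two-step S-path is closed by a direct edge.
So S is a preorder.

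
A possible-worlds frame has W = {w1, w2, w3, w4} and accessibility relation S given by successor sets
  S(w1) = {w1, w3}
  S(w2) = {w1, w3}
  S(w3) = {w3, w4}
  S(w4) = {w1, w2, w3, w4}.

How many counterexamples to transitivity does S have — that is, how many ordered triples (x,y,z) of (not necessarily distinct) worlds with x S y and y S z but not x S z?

4

Enumerating: (w1,w3,w4), (w2,w3,w4), (w3,w4,w1), (w3,w4,w2).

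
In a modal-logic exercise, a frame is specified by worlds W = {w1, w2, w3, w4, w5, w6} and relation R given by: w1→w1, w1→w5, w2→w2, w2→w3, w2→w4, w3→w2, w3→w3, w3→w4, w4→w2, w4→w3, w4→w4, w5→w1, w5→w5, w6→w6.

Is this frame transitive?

Transitive: yes — every two-step R-path is closed by a direct edge.

Yes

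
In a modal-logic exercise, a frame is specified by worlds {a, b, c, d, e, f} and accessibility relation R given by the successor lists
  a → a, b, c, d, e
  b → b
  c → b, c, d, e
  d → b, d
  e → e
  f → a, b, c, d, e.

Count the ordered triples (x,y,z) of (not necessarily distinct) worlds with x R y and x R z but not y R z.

33

Enumerating: (a,b,a), (a,b,c), (a,b,d), (a,b,e), (a,c,a), (a,d,a), (a,d,c), (a,d,e), (a,e,a), (a,e,b), (a,e,c), (a,e,d), … and 21 more.
Total: 33.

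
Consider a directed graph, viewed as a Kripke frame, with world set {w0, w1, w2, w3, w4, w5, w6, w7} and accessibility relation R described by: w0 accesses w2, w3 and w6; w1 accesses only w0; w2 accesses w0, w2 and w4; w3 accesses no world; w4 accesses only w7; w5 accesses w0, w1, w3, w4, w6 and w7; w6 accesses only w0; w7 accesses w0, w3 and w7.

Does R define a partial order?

No

Reflexive: no — w0 is not related to itself.
Transitive: no — w0 R w2 and w2 R w4, but not w0 R w4.
Antisymmetric: no — w0 R w2 and w2 R w0 with w0 ≠ w2.
So R is not a partial order.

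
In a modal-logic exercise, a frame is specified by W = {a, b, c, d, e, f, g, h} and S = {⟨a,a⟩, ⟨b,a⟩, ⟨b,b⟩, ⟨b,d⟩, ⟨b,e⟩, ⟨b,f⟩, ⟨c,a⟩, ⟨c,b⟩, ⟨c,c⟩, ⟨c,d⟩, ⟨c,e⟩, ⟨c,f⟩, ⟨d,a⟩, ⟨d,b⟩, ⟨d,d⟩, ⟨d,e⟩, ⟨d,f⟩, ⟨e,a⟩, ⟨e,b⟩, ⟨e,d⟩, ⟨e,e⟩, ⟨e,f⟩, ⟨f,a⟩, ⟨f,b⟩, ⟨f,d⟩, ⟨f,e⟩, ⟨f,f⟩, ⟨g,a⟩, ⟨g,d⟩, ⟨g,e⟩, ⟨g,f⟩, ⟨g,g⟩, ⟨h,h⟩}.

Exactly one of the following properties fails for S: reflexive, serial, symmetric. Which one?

symmetric

Reflexive: yes — every world is S-related to itself.
Serial: yes — every world has a successor (e.g. a S a).
Symmetric: no — b S a but not a S b.
Only symmetric fails.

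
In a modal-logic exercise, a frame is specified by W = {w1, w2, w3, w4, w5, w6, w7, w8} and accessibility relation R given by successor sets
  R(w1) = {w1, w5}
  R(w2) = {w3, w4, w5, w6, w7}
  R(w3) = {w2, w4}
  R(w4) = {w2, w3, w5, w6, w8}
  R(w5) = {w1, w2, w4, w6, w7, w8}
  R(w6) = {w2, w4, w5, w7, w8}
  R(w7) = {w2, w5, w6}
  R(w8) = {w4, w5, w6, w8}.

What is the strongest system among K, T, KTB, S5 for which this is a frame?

Reflexive (axiom T): no — w2 is not related to itself.
Symmetric (axiom B): yes — every pair in R has its reverse in R.
Euclidean (axiom 5): no — w2 R w3 and w2 R w5, but not w3 R w5.
So F validates K; T would additionally require R to be reflexive. The strongest is K.

K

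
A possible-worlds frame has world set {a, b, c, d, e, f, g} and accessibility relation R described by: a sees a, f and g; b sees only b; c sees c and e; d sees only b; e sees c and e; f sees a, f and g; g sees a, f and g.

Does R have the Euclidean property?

Euclidean: yes — any two successors of a common world are R-related.

Yes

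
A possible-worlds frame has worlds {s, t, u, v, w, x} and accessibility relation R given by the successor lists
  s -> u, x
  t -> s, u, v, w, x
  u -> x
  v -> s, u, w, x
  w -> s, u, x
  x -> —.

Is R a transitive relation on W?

Transitive: yes — every two-step R-path is closed by a direct edge.

Yes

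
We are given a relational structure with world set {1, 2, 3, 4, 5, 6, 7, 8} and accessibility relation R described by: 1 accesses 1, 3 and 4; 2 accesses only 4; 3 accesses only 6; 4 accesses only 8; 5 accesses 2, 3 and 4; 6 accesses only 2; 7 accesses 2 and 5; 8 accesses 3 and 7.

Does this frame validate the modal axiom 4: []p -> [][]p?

No

Axiom 4 corresponds to the accessibility relation being transitive.
Transitive: no — 1 R 3 and 3 R 6, but not 1 R 6.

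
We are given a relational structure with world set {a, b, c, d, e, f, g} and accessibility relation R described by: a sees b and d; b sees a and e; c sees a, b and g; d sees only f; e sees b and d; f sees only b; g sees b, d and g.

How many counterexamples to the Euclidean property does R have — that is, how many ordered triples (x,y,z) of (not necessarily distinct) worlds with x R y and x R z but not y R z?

25

Enumerating: (a,b,b), (a,b,d), (a,d,b), (a,d,d), (b,a,a), (b,a,e), (b,e,a), (b,e,e), (c,a,a), (c,a,g), (c,b,b), (c,b,g), … and 13 more.
Total: 25.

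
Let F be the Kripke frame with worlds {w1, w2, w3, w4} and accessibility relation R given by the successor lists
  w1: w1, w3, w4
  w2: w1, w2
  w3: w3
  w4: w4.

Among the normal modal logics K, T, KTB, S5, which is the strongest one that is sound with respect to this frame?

T

Reflexive (axiom T): yes — every world is R-related to itself.
Symmetric (axiom B): no — w1 R w3 but not w3 R w1.
Euclidean (axiom 5): no — w1 R w3 and w1 R w4, but not w3 R w4.
So F validates K, T; KTB would additionally require R to be symmetric. The strongest is T.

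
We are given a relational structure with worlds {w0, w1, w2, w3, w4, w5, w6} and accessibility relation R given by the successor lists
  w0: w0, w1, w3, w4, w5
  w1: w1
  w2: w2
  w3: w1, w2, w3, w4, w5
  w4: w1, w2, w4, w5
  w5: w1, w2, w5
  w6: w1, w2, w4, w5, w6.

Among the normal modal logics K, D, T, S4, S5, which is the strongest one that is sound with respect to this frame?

T

Serial (axiom D): yes — every world has a successor (e.g. w0 R w0).
Reflexive (axiom T): yes — every world is R-related to itself.
Transitive (axiom 4): no — w0 R w3 and w3 R w2, but not w0 R w2.
Euclidean (axiom 5): no — w0 R w1 and w0 R w3, but not w1 R w3.
So F validates K, D, T; S4 would additionally require R to be transitive. The strongest is T.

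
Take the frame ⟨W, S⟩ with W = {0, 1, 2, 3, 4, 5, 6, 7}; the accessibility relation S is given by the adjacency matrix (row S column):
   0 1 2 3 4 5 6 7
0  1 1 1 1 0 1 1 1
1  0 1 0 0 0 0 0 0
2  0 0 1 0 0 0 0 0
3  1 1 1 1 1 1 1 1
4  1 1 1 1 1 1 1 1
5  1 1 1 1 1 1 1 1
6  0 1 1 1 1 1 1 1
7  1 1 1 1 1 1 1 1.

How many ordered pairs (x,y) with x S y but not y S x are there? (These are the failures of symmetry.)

Enumerating: (0,1), (0,2), (0,6), (3,1), (3,2), (4,0), (4,1), (4,2), (5,1), (5,2), (6,1), (6,2), (7,1), (7,2).

14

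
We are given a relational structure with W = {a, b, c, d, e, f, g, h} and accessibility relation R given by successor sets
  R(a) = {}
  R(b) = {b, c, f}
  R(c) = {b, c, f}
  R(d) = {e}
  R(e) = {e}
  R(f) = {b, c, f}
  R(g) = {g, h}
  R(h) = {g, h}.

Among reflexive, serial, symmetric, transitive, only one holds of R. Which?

transitive

Reflexive: no — a is not related to itself.
Serial: no — a has no R-successor.
Symmetric: no — d R e but not e R d.
Transitive: yes — every two-step R-path is closed by a direct edge.
Only transitive holds.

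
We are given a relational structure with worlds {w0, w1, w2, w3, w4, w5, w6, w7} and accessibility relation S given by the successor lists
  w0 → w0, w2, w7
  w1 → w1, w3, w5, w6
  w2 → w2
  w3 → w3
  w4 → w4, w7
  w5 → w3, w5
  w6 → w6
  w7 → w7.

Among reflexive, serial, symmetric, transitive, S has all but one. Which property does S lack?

symmetric

Reflexive: yes — every world is S-related to itself.
Serial: yes — every world has a successor (e.g. w0 S w0).
Symmetric: no — w0 S w2 but not w2 S w0.
Transitive: yes — every two-step S-path is closed by a direct edge.
Only symmetric fails.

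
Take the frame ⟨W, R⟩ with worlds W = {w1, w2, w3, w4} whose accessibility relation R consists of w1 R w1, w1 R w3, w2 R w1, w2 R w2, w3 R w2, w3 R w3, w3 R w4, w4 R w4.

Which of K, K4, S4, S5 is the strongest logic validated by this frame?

K

Transitive (axiom 4): no — w1 R w3 and w3 R w2, but not w1 R w2.
Reflexive (axiom T): yes — every world is R-related to itself.
Euclidean (axiom 5): no — w3 R w2 and w3 R w4, but not w2 R w4.
So F validates K; K4 would additionally require R to be transitive. The strongest is K.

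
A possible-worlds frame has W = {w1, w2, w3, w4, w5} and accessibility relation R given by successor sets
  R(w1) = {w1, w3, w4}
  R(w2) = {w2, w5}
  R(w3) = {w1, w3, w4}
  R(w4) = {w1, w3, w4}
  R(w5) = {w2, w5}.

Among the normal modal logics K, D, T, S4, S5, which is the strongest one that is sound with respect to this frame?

Serial (axiom D): yes — every world has a successor (e.g. w1 R w1).
Reflexive (axiom T): yes — every world is R-related to itself.
Transitive (axiom 4): yes — every two-step R-path is closed by a direct edge.
Euclidean (axiom 5): yes — any two successors of a common world are R-related.
So F validates K, D, T, S4, S5. The strongest is S5.

S5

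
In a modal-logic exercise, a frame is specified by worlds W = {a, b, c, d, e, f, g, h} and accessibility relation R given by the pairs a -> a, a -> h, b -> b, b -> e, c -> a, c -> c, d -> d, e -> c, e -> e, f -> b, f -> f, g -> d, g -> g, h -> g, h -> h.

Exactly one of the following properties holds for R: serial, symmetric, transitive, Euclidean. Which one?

Serial: yes — every world has a successor (e.g. a R a).
Symmetric: no — a R h but not h R a.
Transitive: no — a R h and h R g, but not a R g.
Euclidean: no — a R h and a R a, but not h R a.
Only serial holds.

serial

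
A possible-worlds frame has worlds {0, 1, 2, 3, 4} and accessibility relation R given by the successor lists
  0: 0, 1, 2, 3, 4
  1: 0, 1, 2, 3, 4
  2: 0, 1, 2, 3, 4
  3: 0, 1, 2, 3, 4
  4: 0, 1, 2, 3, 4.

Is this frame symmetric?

Yes

Symmetric: yes — every pair in R has its reverse in R.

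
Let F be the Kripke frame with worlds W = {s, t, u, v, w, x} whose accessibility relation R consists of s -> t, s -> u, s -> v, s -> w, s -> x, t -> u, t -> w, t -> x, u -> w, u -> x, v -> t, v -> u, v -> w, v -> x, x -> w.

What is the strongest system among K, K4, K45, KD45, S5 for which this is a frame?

K4

Transitive (axiom 4): yes — every two-step R-path is closed by a direct edge.
Euclidean (axiom 5): no — s R t and s R v, but not t R v.
Serial (axiom D): no — w has no R-successor.
Reflexive (axiom T): no — s is not related to itself.
So F validates K, K4; K45 would additionally require R to be Euclidean. The strongest is K4.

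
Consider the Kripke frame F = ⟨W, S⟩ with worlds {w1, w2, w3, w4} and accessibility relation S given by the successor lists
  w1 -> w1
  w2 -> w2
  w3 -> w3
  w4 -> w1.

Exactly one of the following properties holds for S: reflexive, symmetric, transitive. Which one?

Reflexive: no — w4 is not related to itself.
Symmetric: no — w4 S w1 but not w1 S w4.
Transitive: yes — every two-step S-path is closed by a direct edge.
Only transitive holds.

transitive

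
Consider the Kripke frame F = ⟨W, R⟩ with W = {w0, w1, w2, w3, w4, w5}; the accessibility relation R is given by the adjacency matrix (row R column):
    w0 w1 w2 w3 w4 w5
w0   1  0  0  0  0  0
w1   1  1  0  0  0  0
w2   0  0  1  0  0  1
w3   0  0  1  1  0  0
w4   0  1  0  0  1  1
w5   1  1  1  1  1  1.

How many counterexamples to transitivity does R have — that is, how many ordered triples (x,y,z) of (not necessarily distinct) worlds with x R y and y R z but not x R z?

9

Enumerating: (w2,w5,w0), (w2,w5,w1), (w2,w5,w3), (w2,w5,w4), (w3,w2,w5), (w4,w1,w0), (w4,w5,w0), (w4,w5,w2), (w4,w5,w3).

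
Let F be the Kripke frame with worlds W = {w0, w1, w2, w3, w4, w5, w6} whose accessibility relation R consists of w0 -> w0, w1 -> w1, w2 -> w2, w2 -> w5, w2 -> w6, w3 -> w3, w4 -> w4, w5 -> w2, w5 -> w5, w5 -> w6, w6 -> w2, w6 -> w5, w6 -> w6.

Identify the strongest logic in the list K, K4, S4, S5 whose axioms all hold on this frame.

S5

Transitive (axiom 4): yes — every two-step R-path is closed by a direct edge.
Reflexive (axiom T): yes — every world is R-related to itself.
Euclidean (axiom 5): yes — any two successors of a common world are R-related.
So F validates K, K4, S4, S5. The strongest is S5.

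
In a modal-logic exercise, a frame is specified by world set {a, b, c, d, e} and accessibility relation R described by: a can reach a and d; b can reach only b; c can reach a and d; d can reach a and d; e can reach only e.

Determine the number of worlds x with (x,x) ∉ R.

Enumerating: c.

1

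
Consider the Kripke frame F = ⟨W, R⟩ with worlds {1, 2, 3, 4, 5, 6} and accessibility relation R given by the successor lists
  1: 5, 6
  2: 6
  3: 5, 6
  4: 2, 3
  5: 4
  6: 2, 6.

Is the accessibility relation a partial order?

Reflexive: no — 1 is not related to itself.
Transitive: no — 1 R 5 and 5 R 4, but not 1 R 4.
Antisymmetric: no — 2 R 6 and 6 R 2 with 2 ≠ 6.
So R is not a partial order.

No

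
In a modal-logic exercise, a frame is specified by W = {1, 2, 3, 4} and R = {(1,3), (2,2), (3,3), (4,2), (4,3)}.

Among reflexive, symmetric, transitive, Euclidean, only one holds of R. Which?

Reflexive: no — 1 is not related to itself.
Symmetric: no — 1 R 3 but not 3 R 1.
Transitive: yes — every two-step R-path is closed by a direct edge.
Euclidean: no — 4 R 2 and 4 R 3, but not 2 R 3.
Only transitive holds.

transitive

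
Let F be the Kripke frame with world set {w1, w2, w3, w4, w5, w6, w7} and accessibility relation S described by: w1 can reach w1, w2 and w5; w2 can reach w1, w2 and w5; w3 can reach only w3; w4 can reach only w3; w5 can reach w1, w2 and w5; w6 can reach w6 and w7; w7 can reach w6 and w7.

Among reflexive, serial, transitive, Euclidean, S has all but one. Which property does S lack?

reflexive

Reflexive: no — w4 is not related to itself.
Serial: yes — every world has a successor (e.g. w1 S w1).
Transitive: yes — every two-step S-path is closed by a direct edge.
Euclidean: yes — any two successors of a common world are S-related.
Only reflexive fails.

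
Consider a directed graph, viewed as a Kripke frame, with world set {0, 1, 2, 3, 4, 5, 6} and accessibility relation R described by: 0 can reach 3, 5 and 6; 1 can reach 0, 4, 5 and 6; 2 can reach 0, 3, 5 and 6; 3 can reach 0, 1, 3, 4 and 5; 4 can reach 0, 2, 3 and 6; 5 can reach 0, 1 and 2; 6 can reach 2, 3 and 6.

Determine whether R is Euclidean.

Euclidean: no — 0 R 3 and 0 R 6, but not 3 R 6.

No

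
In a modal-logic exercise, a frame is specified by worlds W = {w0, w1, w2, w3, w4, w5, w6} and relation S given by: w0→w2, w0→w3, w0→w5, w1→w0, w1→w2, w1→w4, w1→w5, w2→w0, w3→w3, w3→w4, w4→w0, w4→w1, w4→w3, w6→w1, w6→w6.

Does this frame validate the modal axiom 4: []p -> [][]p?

By correspondence theory, 4 is valid on a frame iff S is transitive.
Transitive: no — w0 S w3 and w3 S w4, but not w0 S w4.

No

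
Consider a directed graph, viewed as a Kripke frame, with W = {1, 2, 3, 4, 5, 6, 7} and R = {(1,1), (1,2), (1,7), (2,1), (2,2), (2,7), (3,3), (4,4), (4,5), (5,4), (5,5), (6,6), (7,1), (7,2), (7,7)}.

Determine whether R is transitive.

Yes

Transitive: yes — every two-step R-path is closed by a direct edge.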